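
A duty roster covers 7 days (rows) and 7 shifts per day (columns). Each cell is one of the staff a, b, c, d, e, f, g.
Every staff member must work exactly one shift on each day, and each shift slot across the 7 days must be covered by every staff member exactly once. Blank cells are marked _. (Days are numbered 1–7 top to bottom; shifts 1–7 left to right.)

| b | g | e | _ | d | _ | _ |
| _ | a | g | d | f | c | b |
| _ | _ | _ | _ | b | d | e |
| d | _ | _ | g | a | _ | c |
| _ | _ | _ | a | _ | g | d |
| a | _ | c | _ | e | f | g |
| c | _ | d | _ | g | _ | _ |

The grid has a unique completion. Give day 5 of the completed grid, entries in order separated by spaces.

f e b a c g d

Day 5, shift 5: day 5 has {a, d, g} and shift 5 has {a, b, d, e, f, g}, leaving only c.
Day 1, shift 6: day 1 has {b, d, e, g} and shift 6 has {c, d, f, g}, leaving only a.
Day 1, shift 7: day 1 has {a, b, d, e, g} and shift 7 has {b, c, d, e, g}, leaving only f.
Day 1, shift 4: day 1 has {a, b, d, e, f, g} and shift 4 has {a, d, g}, leaving only c.
Day 2, shift 1: day 2 has {a, b, c, d, f, g} and shift 1 has {a, b, c, d}, leaving only e.
Day 5, shift 1: day 5 has {a, c, d, g} and shift 1 has {a, b, c, d, e}, leaving only f.
Day 5, shift 3: day 5 has {a, c, d, f, g} and shift 3 has {c, d, e, g}, leaving only b.
Day 5, shift 2: day 5 has {a, b, c, d, f, g} and shift 2 has {a, g}, leaving only e.
So day 5 reads: f e b a c g d.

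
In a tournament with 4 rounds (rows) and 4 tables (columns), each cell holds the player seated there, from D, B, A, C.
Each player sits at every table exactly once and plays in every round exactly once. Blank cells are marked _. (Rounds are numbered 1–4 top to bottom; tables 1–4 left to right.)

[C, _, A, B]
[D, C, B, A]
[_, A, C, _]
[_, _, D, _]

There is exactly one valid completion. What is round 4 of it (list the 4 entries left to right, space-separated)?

A B D C

Round 4, table 2: round 4 has {D} and table 2 has {A, C}, leaving only B.
Round 4, table 1: round 4 has {D, B} and table 1 has {D, C}, leaving only A.
Round 4, table 4: round 4 has {D, B, A} and table 4 has {B, A}, leaving only C.
So round 4 reads: A B D C.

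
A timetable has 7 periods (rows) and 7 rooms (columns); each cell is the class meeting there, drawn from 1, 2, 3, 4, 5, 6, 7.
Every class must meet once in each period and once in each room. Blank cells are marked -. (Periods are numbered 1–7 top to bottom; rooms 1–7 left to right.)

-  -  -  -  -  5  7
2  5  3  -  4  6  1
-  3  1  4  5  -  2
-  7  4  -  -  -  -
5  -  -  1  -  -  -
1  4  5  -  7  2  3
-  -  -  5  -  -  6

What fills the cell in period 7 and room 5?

3

Period 2, room 4: period 2 has {1, 2, 3, 4, 5, 6} and room 4 has {1, 4, 5}, leaving only 7.
Period 3, room 6: period 3 has {1, 2, 3, 4, 5} and room 6 has {2, 5, 6}, leaving only 7.
Period 3, room 1: period 3 has {1, 2, 3, 4, 5, 7} and room 1 has {1, 2, 5}, leaving only 6.
Period 4, room 1: period 4 has {4, 7} and room 1 has {1, 2, 5, 6}, leaving only 3.
Period 1, room 1: period 1 has {5, 7} and room 1 has {1, 2, 3, 5, 6}, leaving only 4.
Period 4, room 6: period 4 has {3, 4, 7} and room 6 has {2, 5, 6, 7}, leaving only 1.
Period 4, room 7: period 4 has {1, 3, 4, 7} and room 7 has {1, 2, 3, 6, 7}, leaving only 5.
Period 5, room 7: period 5 has {1, 5} and room 7 has {1, 2, 3, 5, 6, 7}, leaving only 4.
Period 5, room 6: period 5 has {1, 4, 5} and room 6 has {1, 2, 5, 6, 7}, leaving only 3.
Period 6, room 4: period 6 has {1, 2, 3, 4, 5, 7} and room 4 has {1, 4, 5, 7}, leaving only 6.
Period 4, room 4: period 4 has {1, 3, 4, 5, 7} and room 4 has {1, 4, 5, 6, 7}, leaving only 2.
Period 1, room 4: period 1 has {4, 5, 7} and room 4 has {1, 2, 4, 5, 6, 7}, leaving only 3.
Period 4, room 5: period 4 has {1, 2, 3, 4, 5, 7} and room 5 has {4, 5, 7}, leaving only 6.
Period 5, room 5: period 5 has {1, 3, 4, 5} and room 5 has {4, 5, 6, 7}, leaving only 2.
Period 1, room 5: period 1 has {3, 4, 5, 7} and room 5 has {2, 4, 5, 6, 7}, leaving only 1.
Period 7 already has {5, 6} and room 5 already has {1, 2, 4, 5, 6, 7}, so period 7, room 5 must be 3.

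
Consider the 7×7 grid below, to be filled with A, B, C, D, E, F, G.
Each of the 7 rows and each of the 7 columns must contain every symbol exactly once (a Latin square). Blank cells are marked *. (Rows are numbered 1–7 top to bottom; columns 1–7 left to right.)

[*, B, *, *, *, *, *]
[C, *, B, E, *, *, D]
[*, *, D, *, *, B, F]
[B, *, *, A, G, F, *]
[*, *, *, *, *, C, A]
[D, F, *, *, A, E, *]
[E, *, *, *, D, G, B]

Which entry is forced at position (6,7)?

G

Row 2, column 5: row 2 has {B, C, D, E} and column 5 has {A, D, G}, leaving only F.
Row 2, column 6: row 2 has {B, C, D, E, F} and column 6 has {B, C, E, F, G}, leaving only A.
Row 1, column 6: row 1 has {B} and column 6 has {A, B, C, E, F, G}, leaving only D.
Row 2, column 2: row 2 has {A, B, C, D, E, F} and column 2 has {B, F}, leaving only G.
Row 6, column 7 is narrowed to {C, G}.
If it were C, then row 7, column 3 would be left with no valid symbol.
So row 6, column 7 must be G.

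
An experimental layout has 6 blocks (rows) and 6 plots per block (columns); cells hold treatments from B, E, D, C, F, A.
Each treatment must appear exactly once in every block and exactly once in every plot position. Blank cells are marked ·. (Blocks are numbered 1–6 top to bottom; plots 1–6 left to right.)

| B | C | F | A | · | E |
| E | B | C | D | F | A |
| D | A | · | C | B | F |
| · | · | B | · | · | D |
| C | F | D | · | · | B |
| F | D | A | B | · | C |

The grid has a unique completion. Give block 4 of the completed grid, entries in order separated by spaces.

Block 4, plot 1: block 4 has {B, D} and plot 1 has {B, E, D, C, F}, leaving only A.
Block 4, plot 2: block 4 has {B, D, A} and plot 2 has {B, D, C, F, A}, leaving only E.
Block 4, plot 4: block 4 has {B, E, D, A} and plot 4 has {B, D, C, A}, leaving only F.
Block 4, plot 5: block 4 has {B, E, D, F, A} and plot 5 has {B, F}, leaving only C.
So block 4 reads: A E B F C D.

A E B F C D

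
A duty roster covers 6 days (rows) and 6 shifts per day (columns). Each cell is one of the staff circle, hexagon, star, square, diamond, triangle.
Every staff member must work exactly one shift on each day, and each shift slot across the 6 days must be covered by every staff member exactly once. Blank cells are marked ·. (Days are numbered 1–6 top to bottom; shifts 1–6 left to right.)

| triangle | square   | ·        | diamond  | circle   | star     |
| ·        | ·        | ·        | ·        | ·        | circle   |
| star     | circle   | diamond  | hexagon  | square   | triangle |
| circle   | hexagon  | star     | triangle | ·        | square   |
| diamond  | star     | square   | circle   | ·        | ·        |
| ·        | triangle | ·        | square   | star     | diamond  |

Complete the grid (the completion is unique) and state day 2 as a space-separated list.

Day 2, shift 2: day 2 has {circle} and shift 2 has {circle, hexagon, star, square, triangle}, leaving only diamond.
Day 2, shift 4: day 2 has {circle, diamond} and shift 4 has {circle, hexagon, square, diamond, triangle}, leaving only star.
Day 1, shift 3: day 1 has {circle, star, square, diamond, triangle} and shift 3 has {star, square, diamond}, leaving only hexagon.
Day 2, shift 3: day 2 has {circle, star, diamond} and shift 3 has {hexagon, star, square, diamond}, leaving only triangle.
Day 2, shift 5: day 2 has {circle, star, diamond, triangle} and shift 5 has {circle, star, square}, leaving only hexagon.
Day 2, shift 1: day 2 has {circle, hexagon, star, diamond, triangle} and shift 1 has {circle, star, diamond, triangle}, leaving only square.
So day 2 reads: square diamond triangle star hexagon circle.

square diamond triangle star hexagon circle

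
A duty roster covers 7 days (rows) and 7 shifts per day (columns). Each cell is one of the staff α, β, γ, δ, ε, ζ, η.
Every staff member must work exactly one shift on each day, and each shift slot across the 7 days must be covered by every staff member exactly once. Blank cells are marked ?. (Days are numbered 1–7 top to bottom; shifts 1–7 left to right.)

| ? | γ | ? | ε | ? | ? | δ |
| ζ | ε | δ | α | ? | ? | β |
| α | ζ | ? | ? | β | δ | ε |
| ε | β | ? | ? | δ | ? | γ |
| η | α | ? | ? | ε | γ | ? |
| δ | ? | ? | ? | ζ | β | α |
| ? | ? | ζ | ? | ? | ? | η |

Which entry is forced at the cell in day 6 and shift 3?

ε

Day 1, shift 1: day 1 has {γ, δ, ε} and shift 1 has {α, δ, ε, ζ, η}, leaving only β.
Day 2, shift 6: day 2 has {α, β, δ, ε, ζ} and shift 6 has {β, γ, δ}, leaving only η.
Day 2, shift 5: day 2 has {α, β, δ, ε, ζ, η} and shift 5 has {β, δ, ε, ζ}, leaving only γ.
Day 5, shift 3: day 5 has {α, γ, ε, η} and shift 3 has {δ, ζ}, leaving only β.
Day 5, shift 7: day 5 has {α, β, γ, ε, η} and shift 7 has {α, β, γ, δ, ε, η}, leaving only ζ.
Day 5, shift 4: day 5 has {α, β, γ, ε, ζ, η} and shift 4 has {α, ε}, leaving only δ.
Day 6, shift 2: day 6 has {α, β, δ, ζ} and shift 2 has {α, β, γ, ε, ζ}, leaving only η.
Day 6, shift 4: day 6 has {α, β, δ, ζ, η} and shift 4 has {α, δ, ε}, leaving only γ.
Day 6 already has {α, β, γ, δ, ζ, η} and shift 3 already has {β, δ, ζ}, so day 6, shift 3 must be ε.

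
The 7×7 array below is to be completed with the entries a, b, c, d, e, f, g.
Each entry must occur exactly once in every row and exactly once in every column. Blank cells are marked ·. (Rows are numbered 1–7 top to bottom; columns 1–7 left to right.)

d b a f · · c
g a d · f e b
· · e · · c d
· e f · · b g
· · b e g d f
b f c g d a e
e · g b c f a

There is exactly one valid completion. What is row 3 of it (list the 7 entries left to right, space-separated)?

Row 3, column 2: row 3 has {c, d, e} and column 2 has {a, b, e, f}, leaving only g.
Row 3, column 4: row 3 has {c, d, e, g} and column 4 has {b, e, f, g}, leaving only a.
Row 3, column 1: row 3 has {a, c, d, e, g} and column 1 has {b, d, e, g}, leaving only f.
Row 3, column 5: row 3 has {a, c, d, e, f, g} and column 5 has {c, d, f, g}, leaving only b.
So row 3 reads: f g e a b c d.

f g e a b c d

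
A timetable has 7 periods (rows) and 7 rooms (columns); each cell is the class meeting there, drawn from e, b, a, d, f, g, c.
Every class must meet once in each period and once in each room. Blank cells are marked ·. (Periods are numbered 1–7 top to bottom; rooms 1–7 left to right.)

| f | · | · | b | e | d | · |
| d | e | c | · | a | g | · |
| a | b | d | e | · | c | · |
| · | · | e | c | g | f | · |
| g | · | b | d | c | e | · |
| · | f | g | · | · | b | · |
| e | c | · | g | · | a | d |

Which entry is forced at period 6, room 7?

Period 1, room 3: period 1 has {e, b, d, f} and room 3 has {e, b, d, g, c}, leaving only a.
Period 1, room 2: period 1 has {e, b, a, d, f} and room 2 has {e, b, f, c}, leaving only g.
Period 1, room 7: period 1 has {e, b, a, d, f, g} and room 7 has {d}, leaving only c.
Period 2, room 4: period 2 has {e, a, d, g, c} and room 4 has {e, b, d, g, c}, leaving only f.
Period 2, room 7: period 2 has {e, a, d, f, g, c} and room 7 has {d, c}, leaving only b.
Period 3, room 5: period 3 has {e, b, a, d, c} and room 5 has {e, a, g, c}, leaving only f.
Period 3, room 7: period 3 has {e, b, a, d, f, c} and room 7 has {b, d, c}, leaving only g.
Period 4, room 1: period 4 has {e, f, g, c} and room 1 has {e, a, d, f, g}, leaving only b.
Period 4, room 7: period 4 has {e, b, f, g, c} and room 7 has {b, d, g, c}, leaving only a.
Period 6 already has {b, f, g} and room 7 already has {b, a, d, g, c}, so period 6, room 7 must be e.

e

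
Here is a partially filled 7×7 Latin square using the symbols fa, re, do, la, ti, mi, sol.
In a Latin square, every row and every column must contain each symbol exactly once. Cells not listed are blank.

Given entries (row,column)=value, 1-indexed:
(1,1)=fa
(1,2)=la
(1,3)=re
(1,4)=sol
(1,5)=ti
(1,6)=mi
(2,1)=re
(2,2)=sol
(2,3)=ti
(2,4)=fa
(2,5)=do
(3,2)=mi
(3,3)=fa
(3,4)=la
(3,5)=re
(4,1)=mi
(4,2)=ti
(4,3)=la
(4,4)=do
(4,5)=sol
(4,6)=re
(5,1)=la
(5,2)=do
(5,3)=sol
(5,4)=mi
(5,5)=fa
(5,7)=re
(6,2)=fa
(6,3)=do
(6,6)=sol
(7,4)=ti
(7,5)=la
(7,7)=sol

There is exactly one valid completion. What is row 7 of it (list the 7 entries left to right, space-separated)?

do re mi ti la fa sol

Row 7, column 1: row 7 has {la, ti, sol} and column 1 has {fa, re, la, mi}, leaving only do.
Row 7, column 2: row 7 has {do, la, ti, sol} and column 2 has {fa, do, la, ti, mi, sol}, leaving only re.
Row 7, column 3: row 7 has {re, do, la, ti, sol} and column 3 has {fa, re, do, la, ti, sol}, leaving only mi.
Row 7, column 6: row 7 has {re, do, la, ti, mi, sol} and column 6 has {re, mi, sol}, leaving only fa.
So row 7 reads: do re mi ti la fa sol.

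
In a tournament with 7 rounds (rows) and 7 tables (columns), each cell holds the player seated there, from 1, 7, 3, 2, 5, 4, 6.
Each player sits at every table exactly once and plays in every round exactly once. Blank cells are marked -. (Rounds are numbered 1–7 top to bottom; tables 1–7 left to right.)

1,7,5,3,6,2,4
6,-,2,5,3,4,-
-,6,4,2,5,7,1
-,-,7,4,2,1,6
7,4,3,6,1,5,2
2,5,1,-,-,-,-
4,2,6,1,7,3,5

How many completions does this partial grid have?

Round 2, table 2: eliminating its round and table leaves {1}.
Round 2, table 7: eliminating its round and table leaves {7}.
Round 3, table 1: eliminating its round and table leaves {3}.
Round 4, table 1: eliminating its round and table leaves {3, 5}.
Round 4, table 2: eliminating its round and table leaves {3}.
Round 6, table 4: eliminating its round and table leaves {7}.
Round 6, table 5: eliminating its round and table leaves {4}.
Round 6, table 6: eliminating its round and table leaves {6}.
Round 6, table 7: eliminating its round and table leaves {7, 3}.
Only one assignment across all blanks avoids any round or table repeat, giving 1 completion.

1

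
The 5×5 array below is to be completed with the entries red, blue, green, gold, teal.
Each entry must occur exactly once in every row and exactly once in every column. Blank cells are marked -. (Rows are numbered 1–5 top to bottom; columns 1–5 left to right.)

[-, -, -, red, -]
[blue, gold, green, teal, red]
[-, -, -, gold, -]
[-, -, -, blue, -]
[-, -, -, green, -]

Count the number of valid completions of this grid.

56

Row 1, column 1: eliminating its row and column leaves {green, gold, teal}.
Row 1, column 2: eliminating its row and column leaves {blue, green, teal}.
Row 1, column 3: eliminating its row and column leaves {blue, gold, teal}.
Row 1, column 5: eliminating its row and column leaves {blue, green, gold, teal}.
Row 3, column 1: eliminating its row and column leaves {red, green, teal}.
Row 3, column 2: eliminating its row and column leaves {red, blue, green, teal}.
Row 3, column 3: eliminating its row and column leaves {red, blue, teal}.
Row 3, column 5: eliminating its row and column leaves {blue, green, teal}.
Row 4, column 1: eliminating its row and column leaves {red, green, gold, teal}.
Row 4, column 2: eliminating its row and column leaves {red, green, teal}.
Row 4, column 3: eliminating its row and column leaves {red, gold, teal}.
Row 4, column 5: eliminating its row and column leaves {green, gold, teal}.
Row 5, column 1: eliminating its row and column leaves {red, gold, teal}.
Row 5, column 2: eliminating its row and column leaves {red, blue, teal}.
Row 5, column 3: eliminating its row and column leaves {red, blue, gold, teal}.
Row 5, column 5: eliminating its row and column leaves {blue, gold, teal}.
Enumerating the assignments across these blanks that avoid any row or column repeat gives 56 completions.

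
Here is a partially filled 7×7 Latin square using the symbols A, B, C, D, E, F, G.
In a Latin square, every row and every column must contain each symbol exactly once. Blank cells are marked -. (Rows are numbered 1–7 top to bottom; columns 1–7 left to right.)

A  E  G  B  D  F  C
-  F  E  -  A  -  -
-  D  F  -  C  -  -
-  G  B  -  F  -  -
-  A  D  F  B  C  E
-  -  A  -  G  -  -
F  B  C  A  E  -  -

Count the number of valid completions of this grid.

9

Row 2, column 1: eliminating its row and column leaves {B, C, D, G}.
Row 2, column 4: eliminating its row and column leaves {C, D, G}.
Row 2, column 6: eliminating its row and column leaves {B, D, G}.
Row 2, column 7: eliminating its row and column leaves {B, D, G}.
Row 3, column 1: eliminating its row and column leaves {B, E, G}.
Row 3, column 4: eliminating its row and column leaves {E, G}.
Row 3, column 6: eliminating its row and column leaves {A, B, E, G}.
Row 3, column 7: eliminating its row and column leaves {A, B, G}.
Row 4, column 1: eliminating its row and column leaves {C, D, E}.
Row 4, column 4: eliminating its row and column leaves {C, D, E}.
Row 4, column 6: eliminating its row and column leaves {A, D, E}.
Row 4, column 7: eliminating its row and column leaves {A, D}.
Row 5, column 1: eliminating its row and column leaves {G}.
Row 6, column 1: eliminating its row and column leaves {B, C, D, E}.
Row 6, column 2: eliminating its row and column leaves {C}.
Row 6, column 4: eliminating its row and column leaves {C, D, E}.
Row 6, column 6: eliminating its row and column leaves {B, D, E}.
Row 6, column 7: eliminating its row and column leaves {B, D, F}.
Row 7, column 6: eliminating its row and column leaves {D, G}.
Row 7, column 7: eliminating its row and column leaves {D, G}.
Enumerating the assignments across these blanks that avoid any row or column repeat gives 9 completions.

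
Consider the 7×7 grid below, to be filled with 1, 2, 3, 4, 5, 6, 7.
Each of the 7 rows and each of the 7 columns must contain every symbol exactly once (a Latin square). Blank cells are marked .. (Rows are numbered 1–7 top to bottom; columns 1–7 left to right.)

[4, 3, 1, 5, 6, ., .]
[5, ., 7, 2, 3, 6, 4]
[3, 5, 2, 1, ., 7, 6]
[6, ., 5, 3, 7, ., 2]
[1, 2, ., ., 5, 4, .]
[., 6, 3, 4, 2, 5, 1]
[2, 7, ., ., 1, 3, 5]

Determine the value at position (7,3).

Row 1, column 6: row 1 has {1, 3, 4, 5, 6} and column 6 has {3, 4, 5, 6, 7}, leaving only 2.
Row 1, column 7: row 1 has {1, 2, 3, 4, 5, 6} and column 7 has {1, 2, 4, 5, 6}, leaving only 7.
Row 2, column 2: row 2 has {2, 3, 4, 5, 6, 7} and column 2 has {2, 3, 5, 6, 7}, leaving only 1.
Row 3, column 5: row 3 has {1, 2, 3, 5, 6, 7} and column 5 has {1, 2, 3, 5, 6, 7}, leaving only 4.
Row 4, column 2: row 4 has {2, 3, 5, 6, 7} and column 2 has {1, 2, 3, 5, 6, 7}, leaving only 4.
Row 4, column 6: row 4 has {2, 3, 4, 5, 6, 7} and column 6 has {2, 3, 4, 5, 6, 7}, leaving only 1.
Row 5, column 3: row 5 has {1, 2, 4, 5} and column 3 has {1, 2, 3, 5, 7}, leaving only 6.
Row 7 already has {1, 2, 3, 5, 7} and column 3 already has {1, 2, 3, 5, 6, 7}, so row 7, column 3 must be 4.

4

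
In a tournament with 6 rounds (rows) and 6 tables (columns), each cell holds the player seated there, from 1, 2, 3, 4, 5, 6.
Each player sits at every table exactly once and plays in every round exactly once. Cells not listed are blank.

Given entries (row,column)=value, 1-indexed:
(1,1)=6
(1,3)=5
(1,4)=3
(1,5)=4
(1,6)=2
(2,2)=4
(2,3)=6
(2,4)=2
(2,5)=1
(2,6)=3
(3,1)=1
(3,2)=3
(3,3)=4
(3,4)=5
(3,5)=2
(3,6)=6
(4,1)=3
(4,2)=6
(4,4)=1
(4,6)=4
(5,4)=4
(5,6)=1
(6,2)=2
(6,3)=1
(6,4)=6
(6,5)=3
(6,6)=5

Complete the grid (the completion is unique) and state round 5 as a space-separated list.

Round 5, table 2: round 5 has {1, 4} and table 2 has {2, 3, 4, 6}, leaving only 5.
Round 5, table 1: round 5 has {1, 4, 5} and table 1 has {1, 3, 6}, leaving only 2.
Round 5, table 3: round 5 has {1, 2, 4, 5} and table 3 has {1, 4, 5, 6}, leaving only 3.
Round 5, table 5: round 5 has {1, 2, 3, 4, 5} and table 5 has {1, 2, 3, 4}, leaving only 6.
So round 5 reads: 2 5 3 4 6 1.

2 5 3 4 6 1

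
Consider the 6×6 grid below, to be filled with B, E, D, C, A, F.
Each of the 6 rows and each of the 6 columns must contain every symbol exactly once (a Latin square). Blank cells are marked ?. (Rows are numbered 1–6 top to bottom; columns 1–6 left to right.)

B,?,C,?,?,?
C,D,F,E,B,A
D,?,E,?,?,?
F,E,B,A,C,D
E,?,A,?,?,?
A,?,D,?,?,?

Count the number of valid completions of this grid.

24

Row 1, column 2: eliminating its row and column leaves {A, F}.
Row 1, column 4: eliminating its row and column leaves {D, F}.
Row 1, column 5: eliminating its row and column leaves {E, D, A, F}.
Row 1, column 6: eliminating its row and column leaves {E, F}.
Row 3, column 2: eliminating its row and column leaves {B, C, A, F}.
Row 3, column 4: eliminating its row and column leaves {B, C, F}.
Row 3, column 5: eliminating its row and column leaves {A, F}.
Row 3, column 6: eliminating its row and column leaves {B, C, F}.
Row 5, column 2: eliminating its row and column leaves {B, C, F}.
Row 5, column 4: eliminating its row and column leaves {B, D, C, F}.
Row 5, column 5: eliminating its row and column leaves {D, F}.
Row 5, column 6: eliminating its row and column leaves {B, C, F}.
Row 6, column 2: eliminating its row and column leaves {B, C, F}.
Row 6, column 4: eliminating its row and column leaves {B, C, F}.
Row 6, column 5: eliminating its row and column leaves {E, F}.
Row 6, column 6: eliminating its row and column leaves {B, E, C, F}.
Enumerating the assignments across these blanks that avoid any row or column repeat gives 24 completions.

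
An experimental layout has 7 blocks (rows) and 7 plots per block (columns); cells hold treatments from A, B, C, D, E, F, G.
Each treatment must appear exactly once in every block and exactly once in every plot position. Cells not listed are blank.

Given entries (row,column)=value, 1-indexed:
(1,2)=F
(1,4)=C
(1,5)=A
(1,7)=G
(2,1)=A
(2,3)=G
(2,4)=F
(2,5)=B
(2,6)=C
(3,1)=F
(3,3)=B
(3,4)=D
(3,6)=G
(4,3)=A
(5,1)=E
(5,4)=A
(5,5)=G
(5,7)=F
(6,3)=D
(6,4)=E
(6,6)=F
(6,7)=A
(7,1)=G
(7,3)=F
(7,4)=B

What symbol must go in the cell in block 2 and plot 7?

D

Block 1, plot 3: block 1 has {A, C, F, G} and plot 3 has {A, B, D, F, G}, leaving only E.
Block 4, plot 4: block 4 has {A} and plot 4 has {A, B, C, D, E, F}, leaving only G.
Block 5, plot 3: block 5 has {A, E, F, G} and plot 3 has {A, B, D, E, F, G}, leaving only C.
Block 6, plot 5: block 6 has {A, D, E, F} and plot 5 has {A, B, G}, leaving only C.
Block 3, plot 5: block 3 has {B, D, F, G} and plot 5 has {A, B, C, G}, leaving only E.
Block 3, plot 7: block 3 has {B, D, E, F, G} and plot 7 has {A, F, G}, leaving only C.
Block 3, plot 2: block 3 has {B, C, D, E, F, G} and plot 2 has {F}, leaving only A.
Block 6, plot 1: block 6 has {A, C, D, E, F} and plot 1 has {A, E, F, G}, leaving only B.
Block 1, plot 1: block 1 has {A, C, E, F, G} and plot 1 has {A, B, E, F, G}, leaving only D.
Block 1, plot 6: block 1 has {A, C, D, E, F, G} and plot 6 has {C, F, G}, leaving only B.
Block 4, plot 1: block 4 has {A, G} and plot 1 has {A, B, D, E, F, G}, leaving only C.
Block 5, plot 6: block 5 has {A, C, E, F, G} and plot 6 has {B, C, F, G}, leaving only D.
Block 4, plot 6: block 4 has {A, C, G} and plot 6 has {B, C, D, F, G}, leaving only E.
Block 5, plot 2: block 5 has {A, C, D, E, F, G} and plot 2 has {A, F}, leaving only B.
Block 4, plot 2: block 4 has {A, C, E, G} and plot 2 has {A, B, F}, leaving only D.
Block 2, plot 2: block 2 has {A, B, C, F, G} and plot 2 has {A, B, D, F}, leaving only E.
Block 2 already has {A, B, C, E, F, G} and plot 7 already has {A, C, F, G}, so block 2, plot 7 must be D.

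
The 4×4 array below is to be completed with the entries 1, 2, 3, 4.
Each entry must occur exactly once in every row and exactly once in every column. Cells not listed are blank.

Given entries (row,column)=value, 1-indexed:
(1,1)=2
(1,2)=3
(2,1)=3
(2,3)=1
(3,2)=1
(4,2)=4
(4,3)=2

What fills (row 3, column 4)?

Row 1, column 3: row 1 has {2, 3} and column 3 has {1, 2}, leaving only 4.
Row 1, column 4: row 1 has {2, 3, 4} and column 4 has {}, leaving only 1.
Row 2, column 2: row 2 has {1, 3} and column 2 has {1, 3, 4}, leaving only 2.
Row 2, column 4: row 2 has {1, 2, 3} and column 4 has {1}, leaving only 4.
Row 3, column 1: row 3 has {1} and column 1 has {2, 3}, leaving only 4.
Row 3, column 3: row 3 has {1, 4} and column 3 has {1, 2, 4}, leaving only 3.
Row 3 already has {1, 3, 4} and column 4 already has {1, 4}, so row 3, column 4 must be 2.

2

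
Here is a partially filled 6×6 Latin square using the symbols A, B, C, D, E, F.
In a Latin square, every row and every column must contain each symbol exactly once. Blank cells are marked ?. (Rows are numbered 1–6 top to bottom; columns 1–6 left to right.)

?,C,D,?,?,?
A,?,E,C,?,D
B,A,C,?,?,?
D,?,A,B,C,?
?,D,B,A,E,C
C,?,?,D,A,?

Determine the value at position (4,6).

Row 5, column 1: row 5 has {A, B, C, D, E} and column 1 has {A, B, C, D}, leaving only F.
Row 1, column 1: row 1 has {C, D} and column 1 has {A, B, C, D, F}, leaving only E.
Row 1, column 4: row 1 has {C, D, E} and column 4 has {A, B, C, D}, leaving only F.
Row 1, column 5: row 1 has {C, D, E, F} and column 5 has {A, C, E}, leaving only B.
Row 1, column 6: row 1 has {B, C, D, E, F} and column 6 has {C, D}, leaving only A.
Row 2, column 5: row 2 has {A, C, D, E} and column 5 has {A, B, C, E}, leaving only F.
Row 2, column 2: row 2 has {A, C, D, E, F} and column 2 has {A, C, D}, leaving only B.
Row 3, column 4: row 3 has {A, B, C} and column 4 has {A, B, C, D, F}, leaving only E.
Row 3, column 5: row 3 has {A, B, C, E} and column 5 has {A, B, C, E, F}, leaving only D.
Row 3, column 6: row 3 has {A, B, C, D, E} and column 6 has {A, C, D}, leaving only F.
Row 4 already has {A, B, C, D} and column 6 already has {A, C, D, F}, so row 4, column 6 must be E.

E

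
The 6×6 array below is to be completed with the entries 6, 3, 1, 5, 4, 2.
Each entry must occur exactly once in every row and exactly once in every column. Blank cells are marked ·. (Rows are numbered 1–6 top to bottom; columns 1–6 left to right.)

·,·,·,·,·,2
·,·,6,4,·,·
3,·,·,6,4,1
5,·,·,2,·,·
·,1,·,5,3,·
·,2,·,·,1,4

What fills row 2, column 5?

Row 3, column 2: row 3 has {6, 3, 1, 4} and column 2 has {1, 2}, leaving only 5.
Row 2, column 2: row 2 has {6, 4} and column 2 has {1, 5, 2}, leaving only 3.
Row 2, column 6: row 2 has {6, 3, 4} and column 6 has {1, 4, 2}, leaving only 5.
Row 2 already has {6, 3, 5, 4} and column 5 already has {3, 1, 4}, so row 2, column 5 must be 2.

2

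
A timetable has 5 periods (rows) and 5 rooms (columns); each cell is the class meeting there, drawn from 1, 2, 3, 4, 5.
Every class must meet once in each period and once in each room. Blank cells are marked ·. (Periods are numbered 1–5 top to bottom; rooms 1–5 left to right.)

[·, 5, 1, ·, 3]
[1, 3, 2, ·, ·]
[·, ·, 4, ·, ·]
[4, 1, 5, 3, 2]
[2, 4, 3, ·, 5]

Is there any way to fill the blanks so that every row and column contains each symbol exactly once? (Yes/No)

No

Period 1, room 1: period 1 together with room 1 already contain {1, 2, 3, 4, 5} — every symbol — so nothing can go there. The grid has no valid completion.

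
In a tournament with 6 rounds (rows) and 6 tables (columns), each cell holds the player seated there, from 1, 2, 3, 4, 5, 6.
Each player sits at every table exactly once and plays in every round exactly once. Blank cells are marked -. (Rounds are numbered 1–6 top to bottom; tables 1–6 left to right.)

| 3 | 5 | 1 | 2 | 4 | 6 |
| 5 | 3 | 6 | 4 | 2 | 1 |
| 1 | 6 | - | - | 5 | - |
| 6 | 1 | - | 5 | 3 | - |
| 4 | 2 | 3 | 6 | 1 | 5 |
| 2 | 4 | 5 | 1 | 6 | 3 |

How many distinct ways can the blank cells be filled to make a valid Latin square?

2

Round 3, table 3: eliminating its round and table leaves {2, 4}.
Round 3, table 4: eliminating its round and table leaves {3}.
Round 3, table 6: eliminating its round and table leaves {2, 4}.
Round 4, table 3: eliminating its round and table leaves {2, 4}.
Round 4, table 6: eliminating its round and table leaves {2, 4}.
Enumerating the assignments across these blanks that avoid any round or table repeat gives 2 completions.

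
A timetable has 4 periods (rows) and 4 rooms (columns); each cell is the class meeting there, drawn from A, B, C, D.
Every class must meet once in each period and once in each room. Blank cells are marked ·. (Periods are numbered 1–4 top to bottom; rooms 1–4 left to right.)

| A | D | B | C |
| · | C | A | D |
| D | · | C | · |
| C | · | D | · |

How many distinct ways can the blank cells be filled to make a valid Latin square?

2

Period 2, room 1: eliminating its period and room leaves {B}.
Period 3, room 2: eliminating its period and room leaves {A, B}.
Period 3, room 4: eliminating its period and room leaves {A, B}.
Period 4, room 2: eliminating its period and room leaves {A, B}.
Period 4, room 4: eliminating its period and room leaves {A, B}.
Enumerating the assignments across these blanks that avoid any period or room repeat gives 2 completions.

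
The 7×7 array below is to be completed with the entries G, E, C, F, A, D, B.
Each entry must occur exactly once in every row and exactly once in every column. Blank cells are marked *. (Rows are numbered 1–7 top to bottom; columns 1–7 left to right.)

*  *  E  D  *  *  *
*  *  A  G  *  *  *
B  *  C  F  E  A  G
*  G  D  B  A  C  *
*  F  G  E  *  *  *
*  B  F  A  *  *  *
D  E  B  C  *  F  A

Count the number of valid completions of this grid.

Row 1, column 1: eliminating its row and column leaves {G, C, F, A}.
Row 1, column 2: eliminating its row and column leaves {C, A}.
Row 1, column 5: eliminating its row and column leaves {G, C, F, B}.
Row 1, column 6: eliminating its row and column leaves {G, B}.
Row 1, column 7: eliminating its row and column leaves {C, F, B}.
Row 2, column 1: eliminating its row and column leaves {E, C, F}.
Row 2, column 2: eliminating its row and column leaves {C, D}.
Row 2, column 5: eliminating its row and column leaves {C, F, D, B}.
Row 2, column 6: eliminating its row and column leaves {E, D, B}.
Row 2, column 7: eliminating its row and column leaves {E, C, F, D, B}.
Row 3, column 2: eliminating its row and column leaves {D}.
Row 4, column 1: eliminating its row and column leaves {E, F}.
Row 4, column 7: eliminating its row and column leaves {E, F}.
Row 5, column 1: eliminating its row and column leaves {C, A}.
Row 5, column 5: eliminating its row and column leaves {C, D, B}.
Row 5, column 6: eliminating its row and column leaves {D, B}.
Row 5, column 7: eliminating its row and column leaves {C, D, B}.
Row 6, column 1: eliminating its row and column leaves {G, E, C}.
Row 6, column 5: eliminating its row and column leaves {G, C, D}.
Row 6, column 6: eliminating its row and column leaves {G, E, D}.
Row 6, column 7: eliminating its row and column leaves {E, C, D}.
Row 7, column 5: eliminating its row and column leaves {G}.
Enumerating the assignments across these blanks that avoid any row or column repeat gives 11 completions.

11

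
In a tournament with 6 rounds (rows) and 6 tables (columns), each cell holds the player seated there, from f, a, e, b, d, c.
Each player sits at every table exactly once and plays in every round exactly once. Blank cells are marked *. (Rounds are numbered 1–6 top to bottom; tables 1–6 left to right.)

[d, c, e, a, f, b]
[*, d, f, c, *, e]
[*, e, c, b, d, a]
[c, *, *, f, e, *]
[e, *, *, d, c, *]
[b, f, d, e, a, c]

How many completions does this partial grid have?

2

Round 2, table 1: eliminating its round and table leaves {a}.
Round 2, table 5: eliminating its round and table leaves {b}.
Round 3, table 1: eliminating its round and table leaves {f}.
Round 4, table 2: eliminating its round and table leaves {a, b}.
Round 4, table 3: eliminating its round and table leaves {a, b}.
Round 4, table 6: eliminating its round and table leaves {d}.
Round 5, table 2: eliminating its round and table leaves {a, b}.
Round 5, table 3: eliminating its round and table leaves {a, b}.
Round 5, table 6: eliminating its round and table leaves {f}.
Enumerating the assignments across these blanks that avoid any round or table repeat gives 2 completions.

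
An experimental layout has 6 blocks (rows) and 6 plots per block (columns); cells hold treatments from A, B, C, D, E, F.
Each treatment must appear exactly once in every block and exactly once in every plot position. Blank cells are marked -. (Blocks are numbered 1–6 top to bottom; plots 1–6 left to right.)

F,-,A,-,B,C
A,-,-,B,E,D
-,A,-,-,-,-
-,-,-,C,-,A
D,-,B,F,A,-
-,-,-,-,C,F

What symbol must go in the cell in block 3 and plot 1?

C

Block 5, plot 6: block 5 has {A, B, D, F} and plot 6 has {A, C, D, F}, leaving only E.
Block 3, plot 6: block 3 has {A} and plot 6 has {A, C, D, E, F}, leaving only B.
Block 5, plot 2: block 5 has {A, B, D, E, F} and plot 2 has {A}, leaving only C.
Block 2, plot 2: block 2 has {A, B, D, E} and plot 2 has {A, C}, leaving only F.
Block 2, plot 3: block 2 has {A, B, D, E, F} and plot 3 has {A, B}, leaving only C.
Block 3, plot 1 is narrowed to {C, E}.
If it were E, then block 3, plot 5 would be left with no valid symbol.
So block 3, plot 1 must be C.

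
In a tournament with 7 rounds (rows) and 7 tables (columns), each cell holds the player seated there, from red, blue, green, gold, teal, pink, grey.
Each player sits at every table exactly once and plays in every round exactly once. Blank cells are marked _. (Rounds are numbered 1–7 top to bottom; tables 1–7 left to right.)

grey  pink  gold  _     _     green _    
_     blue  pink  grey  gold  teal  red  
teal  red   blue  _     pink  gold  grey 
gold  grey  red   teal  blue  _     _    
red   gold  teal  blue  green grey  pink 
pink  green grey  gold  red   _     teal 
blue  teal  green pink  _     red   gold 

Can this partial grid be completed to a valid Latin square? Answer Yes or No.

No round or table among the givens repeats a symbol, and propagating forced cells runs into no contradiction.
One valid completion exists (for instance, grey pink gold red teal green blue / green blue pink grey gold teal red / teal red blue green pink gold grey / gold grey red teal blue pink green / red gold teal blue green grey pink / pink green grey gold red blue teal / blue teal green pink grey red gold).

Yes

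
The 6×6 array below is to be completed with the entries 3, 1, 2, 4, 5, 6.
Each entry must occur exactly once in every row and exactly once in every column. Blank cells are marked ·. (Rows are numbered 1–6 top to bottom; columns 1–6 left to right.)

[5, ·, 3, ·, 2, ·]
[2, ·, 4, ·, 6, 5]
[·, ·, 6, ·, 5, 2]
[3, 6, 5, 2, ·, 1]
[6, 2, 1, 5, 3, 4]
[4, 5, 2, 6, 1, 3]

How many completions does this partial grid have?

Row 1, column 2: eliminating its row and column leaves {1, 4}.
Row 1, column 4: eliminating its row and column leaves {1, 4}.
Row 1, column 6: eliminating its row and column leaves {6}.
Row 2, column 2: eliminating its row and column leaves {3, 1}.
Row 2, column 4: eliminating its row and column leaves {3, 1}.
Row 3, column 1: eliminating its row and column leaves {1}.
Row 3, column 2: eliminating its row and column leaves {3, 1, 4}.
Row 3, column 4: eliminating its row and column leaves {3, 1, 4}.
Row 4, column 5: eliminating its row and column leaves {4}.
Enumerating the assignments across these blanks that avoid any row or column repeat gives 2 completions.

2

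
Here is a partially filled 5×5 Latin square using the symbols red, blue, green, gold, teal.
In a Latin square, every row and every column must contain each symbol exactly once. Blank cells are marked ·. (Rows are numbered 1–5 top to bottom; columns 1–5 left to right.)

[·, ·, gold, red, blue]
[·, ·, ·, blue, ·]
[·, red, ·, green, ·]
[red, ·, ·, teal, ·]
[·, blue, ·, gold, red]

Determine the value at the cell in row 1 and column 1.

green

Row 1, column 1 is narrowed to {green, teal}.
If it were teal, then row 5, column 1 would be left with no valid symbol.
So row 1, column 1 must be green.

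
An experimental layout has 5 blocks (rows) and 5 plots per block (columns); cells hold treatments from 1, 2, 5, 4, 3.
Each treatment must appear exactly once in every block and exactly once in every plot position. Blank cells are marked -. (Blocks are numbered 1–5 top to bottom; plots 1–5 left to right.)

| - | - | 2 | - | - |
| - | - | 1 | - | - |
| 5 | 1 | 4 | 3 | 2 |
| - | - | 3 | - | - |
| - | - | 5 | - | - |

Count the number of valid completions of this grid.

Block 1, plot 1: eliminating its block and plot leaves {1, 4, 3}.
Block 1, plot 2: eliminating its block and plot leaves {5, 4, 3}.
Block 1, plot 4: eliminating its block and plot leaves {1, 5, 4}.
Block 1, plot 5: eliminating its block and plot leaves {1, 5, 4, 3}.
Block 2, plot 1: eliminating its block and plot leaves {2, 4, 3}.
Block 2, plot 2: eliminating its block and plot leaves {2, 5, 4, 3}.
Block 2, plot 4: eliminating its block and plot leaves {2, 5, 4}.
Block 2, plot 5: eliminating its block and plot leaves {5, 4, 3}.
Block 4, plot 1: eliminating its block and plot leaves {1, 2, 4}.
Block 4, plot 2: eliminating its block and plot leaves {2, 5, 4}.
Block 4, plot 4: eliminating its block and plot leaves {1, 2, 5, 4}.
Block 4, plot 5: eliminating its block and plot leaves {1, 5, 4}.
Block 5, plot 1: eliminating its block and plot leaves {1, 2, 4, 3}.
Block 5, plot 2: eliminating its block and plot leaves {2, 4, 3}.
Block 5, plot 4: eliminating its block and plot leaves {1, 2, 4}.
Block 5, plot 5: eliminating its block and plot leaves {1, 4, 3}.
Enumerating the assignments across these blanks that avoid any block or plot repeat gives 56 completions.

56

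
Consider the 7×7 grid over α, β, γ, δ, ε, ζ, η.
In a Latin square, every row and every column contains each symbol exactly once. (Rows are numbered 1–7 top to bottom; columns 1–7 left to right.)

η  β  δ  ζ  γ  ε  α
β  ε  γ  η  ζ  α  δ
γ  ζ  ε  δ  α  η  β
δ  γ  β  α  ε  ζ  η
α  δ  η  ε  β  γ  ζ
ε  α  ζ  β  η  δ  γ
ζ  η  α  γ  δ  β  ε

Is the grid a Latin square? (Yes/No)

Yes

Each row is a permutation of the 7 symbols, and so is each column.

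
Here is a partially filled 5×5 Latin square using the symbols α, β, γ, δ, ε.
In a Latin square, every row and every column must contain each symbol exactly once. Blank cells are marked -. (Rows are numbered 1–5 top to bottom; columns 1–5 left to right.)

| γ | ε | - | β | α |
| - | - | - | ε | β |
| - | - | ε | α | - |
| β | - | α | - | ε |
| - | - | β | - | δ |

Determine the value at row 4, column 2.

Row 1, column 3: row 1 has {α, β, γ, ε} and column 3 has {α, β, ε}, leaving only δ.
Row 2, column 3: row 2 has {β, ε} and column 3 has {α, β, δ, ε}, leaving only γ.
Row 3, column 1: row 3 has {α, ε} and column 1 has {β, γ}, leaving only δ.
Row 2, column 1: row 2 has {β, γ, ε} and column 1 has {β, γ, δ}, leaving only α.
Row 2, column 2: row 2 has {α, β, γ, ε} and column 2 has {ε}, leaving only δ.
Row 4 already has {α, β, ε} and column 2 already has {δ, ε}, so row 4, column 2 must be γ.

γ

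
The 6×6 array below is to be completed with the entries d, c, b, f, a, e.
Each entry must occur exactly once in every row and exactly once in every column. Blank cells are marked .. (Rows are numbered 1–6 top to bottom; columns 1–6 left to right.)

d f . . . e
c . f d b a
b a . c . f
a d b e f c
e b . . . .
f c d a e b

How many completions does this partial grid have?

2

Row 1, column 3: eliminating its row and column leaves {c, a}.
Row 1, column 4: eliminating its row and column leaves {b}.
Row 1, column 5: eliminating its row and column leaves {c, a}.
Row 2, column 2: eliminating its row and column leaves {e}.
Row 3, column 3: eliminating its row and column leaves {e}.
Row 3, column 5: eliminating its row and column leaves {d}.
Row 5, column 3: eliminating its row and column leaves {c, a}.
Row 5, column 4: eliminating its row and column leaves {f}.
Row 5, column 5: eliminating its row and column leaves {d, c, a}.
Row 5, column 6: eliminating its row and column leaves {d}.
Enumerating the assignments across these blanks that avoid any row or column repeat gives 2 completions.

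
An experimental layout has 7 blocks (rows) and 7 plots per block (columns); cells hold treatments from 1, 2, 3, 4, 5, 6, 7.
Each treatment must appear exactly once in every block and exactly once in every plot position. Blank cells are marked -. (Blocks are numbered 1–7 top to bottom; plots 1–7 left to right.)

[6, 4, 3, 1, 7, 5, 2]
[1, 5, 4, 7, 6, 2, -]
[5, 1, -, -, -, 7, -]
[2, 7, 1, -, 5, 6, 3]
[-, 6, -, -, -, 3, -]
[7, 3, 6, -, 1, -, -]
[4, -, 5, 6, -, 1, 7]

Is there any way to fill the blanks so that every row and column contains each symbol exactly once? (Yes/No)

Block 2, plot 7: block 2 together with plot 7 already contain {1, 2, 3, 4, 5, 6, 7} — every symbol — so nothing can go there. The grid has no valid completion.

No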